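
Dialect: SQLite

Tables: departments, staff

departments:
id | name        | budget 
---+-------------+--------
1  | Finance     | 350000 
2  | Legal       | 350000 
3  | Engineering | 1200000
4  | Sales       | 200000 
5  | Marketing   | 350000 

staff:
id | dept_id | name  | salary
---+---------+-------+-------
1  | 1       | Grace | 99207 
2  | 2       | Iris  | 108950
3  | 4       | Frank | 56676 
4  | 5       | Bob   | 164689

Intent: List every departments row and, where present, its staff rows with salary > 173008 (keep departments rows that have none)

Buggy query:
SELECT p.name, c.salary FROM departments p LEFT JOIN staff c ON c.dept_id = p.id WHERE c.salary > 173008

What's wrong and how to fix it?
Bug: Filtering c.salary in WHERE discards the NULL rows produced by LEFT JOIN, turning it into an inner join

Fix: Put 'c.salary > 173008' in the JOIN's ON clause instead of WHERE

Corrected query:
SELECT p.name, c.salary FROM departments p LEFT JOIN staff c ON c.dept_id = p.id AND c.salary > 173008

Result:
name        | salary
------------+-------
Finance     | NULL  
Legal       | NULL  
Engineering | NULL  
Sales       | NULL  
Marketing   | NULL  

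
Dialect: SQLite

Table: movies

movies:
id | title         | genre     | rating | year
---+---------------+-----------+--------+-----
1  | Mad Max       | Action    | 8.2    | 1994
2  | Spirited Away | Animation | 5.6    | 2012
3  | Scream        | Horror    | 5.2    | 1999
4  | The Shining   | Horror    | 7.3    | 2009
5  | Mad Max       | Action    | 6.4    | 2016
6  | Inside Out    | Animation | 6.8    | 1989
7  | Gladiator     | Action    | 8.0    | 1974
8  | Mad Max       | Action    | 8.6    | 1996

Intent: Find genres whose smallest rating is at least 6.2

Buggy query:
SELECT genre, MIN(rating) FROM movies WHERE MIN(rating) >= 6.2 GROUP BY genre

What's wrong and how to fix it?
Bug: MIN() in WHERE is a misuse of aggregate

Fix: Replace WHERE with HAVING after the GROUP BY

Corrected query:
SELECT genre, MIN(rating) FROM movies GROUP BY genre HAVING MIN(rating) >= 6.2

Result:
genre  | MIN(rating)
-------+------------
Action | 6.4        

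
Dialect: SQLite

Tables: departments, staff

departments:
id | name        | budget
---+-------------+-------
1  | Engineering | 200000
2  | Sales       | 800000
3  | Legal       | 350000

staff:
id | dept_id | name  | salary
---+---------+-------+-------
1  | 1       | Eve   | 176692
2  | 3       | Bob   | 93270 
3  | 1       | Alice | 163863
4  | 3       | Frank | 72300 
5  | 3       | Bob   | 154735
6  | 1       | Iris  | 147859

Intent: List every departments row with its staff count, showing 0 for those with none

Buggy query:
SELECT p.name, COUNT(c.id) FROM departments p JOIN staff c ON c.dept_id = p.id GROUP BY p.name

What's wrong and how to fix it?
Bug: An inner join excludes parents with zero children

Fix: Switch to LEFT JOIN to retain unmatched parent rows

Corrected query:
SELECT p.name, COUNT(c.id) FROM departments p LEFT JOIN staff c ON c.dept_id = p.id GROUP BY p.name

Result:
name        | COUNT(c.id)
------------+------------
Engineering | 3          
Legal       | 3          
Sales       | 0          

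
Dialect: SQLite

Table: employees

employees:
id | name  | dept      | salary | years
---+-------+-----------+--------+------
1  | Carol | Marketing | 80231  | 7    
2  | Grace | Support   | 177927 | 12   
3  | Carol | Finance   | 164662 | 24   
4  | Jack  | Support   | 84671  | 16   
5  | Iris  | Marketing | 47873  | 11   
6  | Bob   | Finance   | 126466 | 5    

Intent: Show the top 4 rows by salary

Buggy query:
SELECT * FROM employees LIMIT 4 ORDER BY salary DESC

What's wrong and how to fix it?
Bug: LIMIT must come after ORDER BY

Fix: Sort with ORDER BY, then apply LIMIT

Corrected query:
SELECT * FROM employees ORDER BY salary DESC LIMIT 4

Result:
id | name  | dept    | salary | years
---+-------+---------+--------+------
2  | Grace | Support | 177927 | 12   
3  | Carol | Finance | 164662 | 24   
6  | Bob   | Finance | 126466 | 5    
4  | Jack  | Support | 84671  | 16   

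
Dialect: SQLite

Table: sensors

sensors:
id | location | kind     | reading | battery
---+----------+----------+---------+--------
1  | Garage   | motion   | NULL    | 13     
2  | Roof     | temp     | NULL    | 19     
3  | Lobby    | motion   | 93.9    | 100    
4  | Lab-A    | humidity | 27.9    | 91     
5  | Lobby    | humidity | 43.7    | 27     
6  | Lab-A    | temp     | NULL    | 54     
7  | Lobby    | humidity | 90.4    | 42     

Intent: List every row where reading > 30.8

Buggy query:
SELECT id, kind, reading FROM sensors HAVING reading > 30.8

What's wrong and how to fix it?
Bug: HAVING filters the output of aggregation, but this query has no GROUP BY and no aggregate functions, so SQLite rejects it (HAVING clause on a non-aggregate query); the condition here is per row

Fix: Replace HAVING with WHERE since the condition applies to individual rows

Corrected query:
SELECT id, kind, reading FROM sensors WHERE reading > 30.8

Result:
id | kind     | reading
---+----------+--------
3  | motion   | 93.9   
5  | humidity | 43.7   
7  | humidity | 90.4   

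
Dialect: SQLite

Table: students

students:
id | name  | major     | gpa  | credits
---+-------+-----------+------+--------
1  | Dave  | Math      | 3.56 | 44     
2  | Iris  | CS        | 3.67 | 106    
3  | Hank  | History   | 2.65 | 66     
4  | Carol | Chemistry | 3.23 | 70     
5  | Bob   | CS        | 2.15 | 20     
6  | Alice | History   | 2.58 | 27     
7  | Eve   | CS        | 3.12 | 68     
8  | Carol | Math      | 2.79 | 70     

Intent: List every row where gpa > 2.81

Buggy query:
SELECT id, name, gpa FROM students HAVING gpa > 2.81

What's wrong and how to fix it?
Bug: This is a non-aggregate query (no GROUP BY, no aggregates), so in SQLite the HAVING clause is invalid here; a row-level condition belongs in WHERE

Fix: Use WHERE for row-level filtering

Corrected query:
SELECT id, name, gpa FROM students WHERE gpa > 2.81

Result:
id | name  | gpa 
---+-------+-----
1  | Dave  | 3.56
2  | Iris  | 3.67
4  | Carol | 3.23
7  | Eve   | 3.12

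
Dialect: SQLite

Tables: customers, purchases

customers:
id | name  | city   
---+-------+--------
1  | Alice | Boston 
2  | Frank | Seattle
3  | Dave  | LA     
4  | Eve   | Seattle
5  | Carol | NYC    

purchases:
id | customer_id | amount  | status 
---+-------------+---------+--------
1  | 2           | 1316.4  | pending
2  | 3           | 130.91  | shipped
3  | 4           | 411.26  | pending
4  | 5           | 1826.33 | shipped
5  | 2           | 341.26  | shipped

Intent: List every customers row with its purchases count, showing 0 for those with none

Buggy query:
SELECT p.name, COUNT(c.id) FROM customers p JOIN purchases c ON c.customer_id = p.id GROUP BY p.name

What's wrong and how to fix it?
Bug: INNER JOIN drops customers rows that have no matching purchases rows

Fix: Switch to LEFT JOIN to retain unmatched parent rows

Corrected query:
SELECT p.name, COUNT(c.id) FROM customers p LEFT JOIN purchases c ON c.customer_id = p.id GROUP BY p.name

Result:
name  | COUNT(c.id)
------+------------
Alice | 0          
Carol | 1          
Dave  | 1          
Eve   | 1          
Frank | 2          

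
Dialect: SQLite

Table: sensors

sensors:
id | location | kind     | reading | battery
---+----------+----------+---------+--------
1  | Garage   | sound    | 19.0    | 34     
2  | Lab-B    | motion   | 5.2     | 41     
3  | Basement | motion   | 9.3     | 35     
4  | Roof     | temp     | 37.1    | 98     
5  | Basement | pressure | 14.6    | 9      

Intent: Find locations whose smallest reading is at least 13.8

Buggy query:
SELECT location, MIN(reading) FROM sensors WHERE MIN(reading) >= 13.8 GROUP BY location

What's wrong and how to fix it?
Bug: MIN() in WHERE is a misuse of aggregate

Fix: Replace WHERE with HAVING after the GROUP BY

Corrected query:
SELECT location, MIN(reading) FROM sensors GROUP BY location HAVING MIN(reading) >= 13.8

Result:
location | MIN(reading)
---------+-------------
Garage   | 19          
Roof     | 37.1        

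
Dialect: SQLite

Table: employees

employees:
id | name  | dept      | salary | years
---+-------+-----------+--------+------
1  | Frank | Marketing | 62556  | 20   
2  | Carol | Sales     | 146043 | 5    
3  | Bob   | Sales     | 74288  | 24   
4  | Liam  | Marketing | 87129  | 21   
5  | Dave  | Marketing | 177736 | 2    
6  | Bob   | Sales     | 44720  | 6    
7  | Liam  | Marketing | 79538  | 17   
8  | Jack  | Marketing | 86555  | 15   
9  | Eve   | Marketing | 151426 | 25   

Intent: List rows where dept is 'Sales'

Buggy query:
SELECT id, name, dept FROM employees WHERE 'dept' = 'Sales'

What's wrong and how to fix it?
Bug: Single quotes denote string literals in SQL; the column name is being compared as a constant string

Fix: Reference the column as dept without single quotes

Corrected query:
SELECT id, name, dept FROM employees WHERE dept = 'Sales'

Result:
id | name  | dept 
---+-------+------
2  | Carol | Sales
3  | Bob   | Sales
6  | Bob   | Sales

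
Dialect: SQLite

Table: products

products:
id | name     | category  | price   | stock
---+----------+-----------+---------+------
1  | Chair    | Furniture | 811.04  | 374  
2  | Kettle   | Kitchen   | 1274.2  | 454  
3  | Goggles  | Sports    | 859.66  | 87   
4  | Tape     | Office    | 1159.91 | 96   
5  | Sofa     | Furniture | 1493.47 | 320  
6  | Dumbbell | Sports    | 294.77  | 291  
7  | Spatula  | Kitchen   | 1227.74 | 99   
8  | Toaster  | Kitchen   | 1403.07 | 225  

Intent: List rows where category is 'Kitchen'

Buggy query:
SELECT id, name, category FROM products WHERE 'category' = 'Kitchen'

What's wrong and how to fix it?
Bug: 'category' in single quotes is a string literal, not the column; the comparison is literal-vs-literal and never true

Fix: Reference the column as category without single quotes

Corrected query:
SELECT id, name, category FROM products WHERE category = 'Kitchen'

Result:
id | name    | category
---+---------+---------
2  | Kettle  | Kitchen 
7  | Spatula | Kitchen 
8  | Toaster | Kitchen 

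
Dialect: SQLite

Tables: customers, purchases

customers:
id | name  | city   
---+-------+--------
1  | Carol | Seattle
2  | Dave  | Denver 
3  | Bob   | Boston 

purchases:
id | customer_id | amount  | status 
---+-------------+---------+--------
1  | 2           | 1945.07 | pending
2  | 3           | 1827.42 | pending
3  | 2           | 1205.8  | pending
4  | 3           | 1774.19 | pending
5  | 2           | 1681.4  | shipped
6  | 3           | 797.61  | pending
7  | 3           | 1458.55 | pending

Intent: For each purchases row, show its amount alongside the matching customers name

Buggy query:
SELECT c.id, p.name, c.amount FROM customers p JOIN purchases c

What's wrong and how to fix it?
Bug: Missing join condition: each purchases row is matched to all customers rows instead of just its own

Fix: Add ON c.customer_id = p.id to the JOIN

Corrected query:
SELECT c.id, p.name, c.amount FROM customers p JOIN purchases c ON c.customer_id = p.id

Result:
id | name | amount 
---+------+--------
1  | Dave | 1945.07
2  | Bob  | 1827.42
3  | Dave | 1205.8 
4  | Bob  | 1774.19
5  | Dave | 1681.4 
6  | Bob  | 797.61 
7  | Bob  | 1458.55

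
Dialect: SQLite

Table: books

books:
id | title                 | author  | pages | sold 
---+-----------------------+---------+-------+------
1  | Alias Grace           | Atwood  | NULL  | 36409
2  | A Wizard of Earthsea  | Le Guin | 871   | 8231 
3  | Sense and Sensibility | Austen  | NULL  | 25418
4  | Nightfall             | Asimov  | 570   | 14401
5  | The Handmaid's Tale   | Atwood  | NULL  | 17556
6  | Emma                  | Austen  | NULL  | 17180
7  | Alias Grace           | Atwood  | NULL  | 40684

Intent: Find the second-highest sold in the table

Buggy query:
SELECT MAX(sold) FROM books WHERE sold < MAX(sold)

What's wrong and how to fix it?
Bug: The inner MAX is an aggregate inside WHERE, which is not allowed

Fix: Put the inner MAX in a scalar subquery

Corrected query:
SELECT MAX(sold) FROM books WHERE sold < (SELECT MAX(sold) FROM books)

Result:
MAX(sold)
---------
36409    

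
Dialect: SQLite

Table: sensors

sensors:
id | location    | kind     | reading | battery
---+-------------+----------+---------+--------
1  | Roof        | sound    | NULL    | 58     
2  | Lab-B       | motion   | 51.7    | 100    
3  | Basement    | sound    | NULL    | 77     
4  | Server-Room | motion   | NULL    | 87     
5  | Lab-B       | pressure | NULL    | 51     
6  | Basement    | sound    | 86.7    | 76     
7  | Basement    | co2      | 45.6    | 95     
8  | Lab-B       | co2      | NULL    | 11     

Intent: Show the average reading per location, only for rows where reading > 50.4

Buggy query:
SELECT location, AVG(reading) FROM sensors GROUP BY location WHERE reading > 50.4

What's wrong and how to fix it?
Bug: WHERE cannot follow GROUP BY

Fix: Move the WHERE clause before GROUP BY

Corrected query:
SELECT location, AVG(reading) FROM sensors WHERE reading > 50.4 GROUP BY location

Result:
location | AVG(reading)
---------+-------------
Basement | 86.7        
Lab-B    | 51.7        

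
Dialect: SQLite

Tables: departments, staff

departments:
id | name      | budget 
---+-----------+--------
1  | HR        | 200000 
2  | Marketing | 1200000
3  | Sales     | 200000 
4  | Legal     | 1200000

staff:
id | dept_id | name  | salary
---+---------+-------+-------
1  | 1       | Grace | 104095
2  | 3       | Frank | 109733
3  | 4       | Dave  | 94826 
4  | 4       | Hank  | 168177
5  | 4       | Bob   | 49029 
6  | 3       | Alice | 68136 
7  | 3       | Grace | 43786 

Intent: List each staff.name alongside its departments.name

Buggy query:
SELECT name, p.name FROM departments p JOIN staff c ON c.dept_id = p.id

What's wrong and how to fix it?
Bug: 'name' exists in both joined tables, so the database can't tell which one is meant

Fix: Qualify the column with its table alias (c.name)

Corrected query:
SELECT c.name, p.name FROM departments p JOIN staff c ON c.dept_id = p.id

Result:
name  | name 
------+------
Grace | HR   
Frank | Sales
Dave  | Legal
Hank  | Legal
Bob   | Legal
Alice | Sales
Grace | Sales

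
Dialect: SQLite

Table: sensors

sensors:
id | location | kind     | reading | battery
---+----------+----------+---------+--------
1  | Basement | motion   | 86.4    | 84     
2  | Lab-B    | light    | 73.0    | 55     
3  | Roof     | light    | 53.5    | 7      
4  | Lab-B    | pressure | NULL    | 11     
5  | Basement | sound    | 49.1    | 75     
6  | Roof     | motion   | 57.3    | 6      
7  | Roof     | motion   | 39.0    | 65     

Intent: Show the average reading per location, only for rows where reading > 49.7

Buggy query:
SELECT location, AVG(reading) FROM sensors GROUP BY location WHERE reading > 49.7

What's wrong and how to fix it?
Bug: Row-level WHERE must come before GROUP BY in the clause order

Fix: Move the WHERE clause before GROUP BY

Corrected query:
SELECT location, AVG(reading) FROM sensors WHERE reading > 49.7 GROUP BY location

Result:
location | AVG(reading)
---------+-------------
Basement | 86.4        
Lab-B    | 73          
Roof     | 55.4        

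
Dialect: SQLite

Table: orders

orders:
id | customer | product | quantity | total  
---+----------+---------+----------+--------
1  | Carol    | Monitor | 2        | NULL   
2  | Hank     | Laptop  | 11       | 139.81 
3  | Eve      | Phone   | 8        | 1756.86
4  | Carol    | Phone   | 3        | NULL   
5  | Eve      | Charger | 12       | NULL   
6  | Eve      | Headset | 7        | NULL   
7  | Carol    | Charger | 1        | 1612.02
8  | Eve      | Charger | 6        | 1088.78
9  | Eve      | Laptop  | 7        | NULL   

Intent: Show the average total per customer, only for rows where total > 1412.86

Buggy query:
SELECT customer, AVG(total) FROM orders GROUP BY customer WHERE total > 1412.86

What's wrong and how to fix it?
Bug: Row-level WHERE must come before GROUP BY in the clause order

Fix: Move the WHERE clause before GROUP BY

Corrected query:
SELECT customer, AVG(total) FROM orders WHERE total > 1412.86 GROUP BY customer

Result:
customer | AVG(total)
---------+-----------
Carol    | 1612.02   
Eve      | 1756.86   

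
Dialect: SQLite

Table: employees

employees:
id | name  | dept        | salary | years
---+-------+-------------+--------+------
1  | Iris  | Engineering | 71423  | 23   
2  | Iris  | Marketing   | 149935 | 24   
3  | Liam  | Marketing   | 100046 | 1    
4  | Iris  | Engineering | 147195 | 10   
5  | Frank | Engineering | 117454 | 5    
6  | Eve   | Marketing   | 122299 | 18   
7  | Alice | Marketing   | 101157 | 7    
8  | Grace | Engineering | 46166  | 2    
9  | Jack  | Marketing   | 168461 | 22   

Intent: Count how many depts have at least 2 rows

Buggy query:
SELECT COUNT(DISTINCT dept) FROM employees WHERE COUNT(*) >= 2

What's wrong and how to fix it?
Bug: WHERE filters individual rows, not groups, so a group-level COUNT is invalid there

Fix: Group first with HAVING COUNT(*) >= 2, then COUNT the resulting groups

Corrected query:
SELECT COUNT(*) FROM (SELECT dept FROM employees GROUP BY dept HAVING COUNT(*) >= 2)

Result:
COUNT(*)
--------
2       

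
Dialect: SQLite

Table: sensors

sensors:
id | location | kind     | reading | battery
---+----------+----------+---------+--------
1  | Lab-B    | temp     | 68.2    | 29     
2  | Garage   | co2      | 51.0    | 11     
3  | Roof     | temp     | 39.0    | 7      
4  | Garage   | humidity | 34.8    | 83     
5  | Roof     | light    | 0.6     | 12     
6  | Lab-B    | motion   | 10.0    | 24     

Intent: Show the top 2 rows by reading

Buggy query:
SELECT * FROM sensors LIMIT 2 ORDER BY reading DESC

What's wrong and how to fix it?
Bug: LIMIT must come after ORDER BY

Fix: Sort with ORDER BY, then apply LIMIT

Corrected query:
SELECT * FROM sensors ORDER BY reading DESC LIMIT 2

Result:
id | location | kind | reading | battery
---+----------+------+---------+--------
1  | Lab-B    | temp | 68.2    | 29     
2  | Garage   | co2  | 51      | 11     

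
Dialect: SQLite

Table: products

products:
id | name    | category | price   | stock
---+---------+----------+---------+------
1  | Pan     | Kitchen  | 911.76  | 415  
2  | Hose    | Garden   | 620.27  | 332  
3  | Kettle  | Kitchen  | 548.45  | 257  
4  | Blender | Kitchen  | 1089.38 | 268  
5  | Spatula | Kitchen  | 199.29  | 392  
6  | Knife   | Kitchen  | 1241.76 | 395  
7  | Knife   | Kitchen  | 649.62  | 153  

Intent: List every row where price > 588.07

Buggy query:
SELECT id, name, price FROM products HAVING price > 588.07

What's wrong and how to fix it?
Bug: HAVING filters the output of aggregation, but this query has no GROUP BY and no aggregate functions, so SQLite rejects it (HAVING clause on a non-aggregate query); the condition here is per row

Fix: Use WHERE for row-level filtering

Corrected query:
SELECT id, name, price FROM products WHERE price > 588.07

Result:
id | name    | price  
---+---------+--------
1  | Pan     | 911.76 
2  | Hose    | 620.27 
4  | Blender | 1089.38
6  | Knife   | 1241.76
7  | Knife   | 649.62 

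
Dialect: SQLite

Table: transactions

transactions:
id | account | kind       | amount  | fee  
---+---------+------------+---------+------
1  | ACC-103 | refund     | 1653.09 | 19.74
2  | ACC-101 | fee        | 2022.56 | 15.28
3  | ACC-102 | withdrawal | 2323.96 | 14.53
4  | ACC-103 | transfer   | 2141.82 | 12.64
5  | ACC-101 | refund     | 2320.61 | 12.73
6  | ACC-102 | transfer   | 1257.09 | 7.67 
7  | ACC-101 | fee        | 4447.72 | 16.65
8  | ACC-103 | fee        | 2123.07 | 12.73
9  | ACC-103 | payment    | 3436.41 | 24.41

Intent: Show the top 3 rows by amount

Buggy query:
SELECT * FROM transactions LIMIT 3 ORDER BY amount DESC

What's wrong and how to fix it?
Bug: LIMIT must come after ORDER BY

Fix: Swap the clauses: ORDER BY first, then LIMIT

Corrected query:
SELECT * FROM transactions ORDER BY amount DESC LIMIT 3

Result:
id | account | kind       | amount  | fee  
---+---------+------------+---------+------
7  | ACC-101 | fee        | 4447.72 | 16.65
9  | ACC-103 | payment    | 3436.41 | 24.41
3  | ACC-102 | withdrawal | 2323.96 | 14.53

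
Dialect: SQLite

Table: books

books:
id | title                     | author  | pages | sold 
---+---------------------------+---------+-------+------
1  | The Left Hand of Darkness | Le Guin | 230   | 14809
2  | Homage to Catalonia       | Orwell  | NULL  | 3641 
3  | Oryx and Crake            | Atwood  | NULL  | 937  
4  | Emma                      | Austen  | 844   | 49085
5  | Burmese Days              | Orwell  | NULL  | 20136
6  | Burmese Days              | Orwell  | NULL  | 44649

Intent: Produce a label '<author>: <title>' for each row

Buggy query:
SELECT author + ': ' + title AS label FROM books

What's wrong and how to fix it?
Bug: '+' is numeric addition; on text columns SQLite converts them to 0 instead of concatenating

Fix: Use the || operator for string concatenation

Corrected query:
SELECT author || ': ' || title AS label FROM books

Result:
label                             
----------------------------------
Le Guin: The Left Hand of Darkness
Orwell: Homage to Catalonia       
Atwood: Oryx and Crake            
Austen: Emma                      
Orwell: Burmese Days              
Orwell: Burmese Days              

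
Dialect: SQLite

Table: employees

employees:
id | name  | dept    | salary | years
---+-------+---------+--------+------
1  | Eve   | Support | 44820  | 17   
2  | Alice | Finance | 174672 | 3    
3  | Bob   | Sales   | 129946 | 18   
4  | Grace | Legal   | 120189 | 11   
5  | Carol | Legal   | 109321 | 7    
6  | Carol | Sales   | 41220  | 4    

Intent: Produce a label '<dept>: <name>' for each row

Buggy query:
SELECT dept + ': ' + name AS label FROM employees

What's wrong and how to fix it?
Bug: '+' is numeric addition; on text columns SQLite converts them to 0 instead of concatenating

Fix: Replace + with || to concatenate text

Corrected query:
SELECT dept || ': ' || name AS label FROM employees

Result:
label         
--------------
Support: Eve  
Finance: Alice
Sales: Bob    
Legal: Grace  
Legal: Carol  
Sales: Carol  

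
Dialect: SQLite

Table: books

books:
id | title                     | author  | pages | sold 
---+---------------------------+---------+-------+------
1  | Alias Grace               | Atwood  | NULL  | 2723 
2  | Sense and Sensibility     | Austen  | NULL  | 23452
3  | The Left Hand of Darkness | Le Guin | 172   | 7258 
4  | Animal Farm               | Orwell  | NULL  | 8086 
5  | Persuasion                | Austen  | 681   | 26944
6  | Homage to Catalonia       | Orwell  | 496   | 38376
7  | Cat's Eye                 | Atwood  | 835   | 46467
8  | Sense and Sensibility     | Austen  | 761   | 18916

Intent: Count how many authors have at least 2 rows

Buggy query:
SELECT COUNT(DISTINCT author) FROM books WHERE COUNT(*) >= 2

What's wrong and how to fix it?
Bug: COUNT(*) cannot appear in WHERE; the per-group count doesn't exist yet

Fix: Group first with HAVING COUNT(*) >= 2, then COUNT the resulting groups

Corrected query:
SELECT COUNT(*) FROM (SELECT author FROM books GROUP BY author HAVING COUNT(*) >= 2)

Result:
COUNT(*)
--------
3       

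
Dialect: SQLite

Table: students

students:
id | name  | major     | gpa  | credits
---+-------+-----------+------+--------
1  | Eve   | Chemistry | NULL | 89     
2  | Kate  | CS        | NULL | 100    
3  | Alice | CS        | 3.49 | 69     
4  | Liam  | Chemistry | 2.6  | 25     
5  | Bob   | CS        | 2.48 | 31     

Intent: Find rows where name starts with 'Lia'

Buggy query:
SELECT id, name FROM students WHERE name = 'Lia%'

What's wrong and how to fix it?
Bug: Wildcards only work with LIKE; '=' treats '%' as a literal character

Fix: Replace '=' with LIKE so 'Lia%' is treated as a pattern

Corrected query:
SELECT id, name FROM students WHERE name LIKE 'Lia%'

Result:
id | name
---+-----
4  | Liam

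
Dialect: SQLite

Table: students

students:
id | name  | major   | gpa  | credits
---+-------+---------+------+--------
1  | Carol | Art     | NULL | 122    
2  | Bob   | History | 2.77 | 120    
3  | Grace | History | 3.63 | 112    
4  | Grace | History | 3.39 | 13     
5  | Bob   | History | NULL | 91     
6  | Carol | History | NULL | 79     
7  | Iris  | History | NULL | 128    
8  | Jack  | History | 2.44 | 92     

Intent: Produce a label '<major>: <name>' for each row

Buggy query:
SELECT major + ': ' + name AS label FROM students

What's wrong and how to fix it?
Bug: SQLite uses || for string concatenation; + coerces text to numbers (yielding 0)

Fix: Use the || operator for string concatenation

Corrected query:
SELECT major || ': ' || name AS label FROM students

Result:
label         
--------------
Art: Carol    
History: Bob  
History: Grace
History: Grace
History: Bob  
History: Carol
History: Iris 
History: Jack 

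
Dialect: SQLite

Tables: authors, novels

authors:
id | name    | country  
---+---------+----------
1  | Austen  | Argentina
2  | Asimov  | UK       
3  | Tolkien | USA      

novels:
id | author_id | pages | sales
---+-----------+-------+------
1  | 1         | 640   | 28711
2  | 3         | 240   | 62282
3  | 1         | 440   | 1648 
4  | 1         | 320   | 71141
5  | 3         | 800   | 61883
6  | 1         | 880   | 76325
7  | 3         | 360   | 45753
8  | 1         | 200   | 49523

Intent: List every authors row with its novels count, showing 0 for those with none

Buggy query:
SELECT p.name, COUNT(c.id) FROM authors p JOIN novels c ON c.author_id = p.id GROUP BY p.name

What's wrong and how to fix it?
Bug: An inner join excludes parents with zero children

Fix: Switch to LEFT JOIN to retain unmatched parent rows

Corrected query:
SELECT p.name, COUNT(c.id) FROM authors p LEFT JOIN novels c ON c.author_id = p.id GROUP BY p.name

Result:
name    | COUNT(c.id)
--------+------------
Asimov  | 0          
Austen  | 5          
Tolkien | 3          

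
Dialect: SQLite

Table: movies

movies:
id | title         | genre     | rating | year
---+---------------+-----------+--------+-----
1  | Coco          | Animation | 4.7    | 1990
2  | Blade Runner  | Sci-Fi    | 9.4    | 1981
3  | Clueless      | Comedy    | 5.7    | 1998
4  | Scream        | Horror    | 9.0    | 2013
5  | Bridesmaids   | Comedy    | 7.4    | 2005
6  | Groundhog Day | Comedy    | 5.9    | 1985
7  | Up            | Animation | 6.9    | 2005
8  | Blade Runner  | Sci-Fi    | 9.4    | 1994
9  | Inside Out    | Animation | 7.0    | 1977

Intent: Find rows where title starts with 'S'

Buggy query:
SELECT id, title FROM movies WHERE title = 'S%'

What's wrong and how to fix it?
Bug: Wildcards only work with LIKE; '=' treats '%' as a literal character

Fix: Use LIKE for wildcard pattern matching

Corrected query:
SELECT id, title FROM movies WHERE title LIKE 'S%'

Result:
id | title 
---+-------
4  | Scream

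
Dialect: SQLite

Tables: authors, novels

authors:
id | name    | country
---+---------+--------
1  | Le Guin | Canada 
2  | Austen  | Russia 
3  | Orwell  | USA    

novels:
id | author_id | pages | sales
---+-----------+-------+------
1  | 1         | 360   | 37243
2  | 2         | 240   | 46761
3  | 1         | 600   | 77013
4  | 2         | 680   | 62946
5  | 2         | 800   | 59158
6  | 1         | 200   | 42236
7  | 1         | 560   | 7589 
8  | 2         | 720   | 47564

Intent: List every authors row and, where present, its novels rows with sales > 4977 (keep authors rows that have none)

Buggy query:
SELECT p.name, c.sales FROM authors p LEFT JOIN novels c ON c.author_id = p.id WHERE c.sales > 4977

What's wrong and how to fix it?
Bug: Filtering c.sales in WHERE discards the NULL rows produced by LEFT JOIN, turning it into an inner join

Fix: Put 'c.sales > 4977' in the JOIN's ON clause instead of WHERE

Corrected query:
SELECT p.name, c.sales FROM authors p LEFT JOIN novels c ON c.author_id = p.id AND c.sales > 4977

Result:
name    | sales
--------+------
Le Guin | 7589 
Le Guin | 37243
Le Guin | 42236
Le Guin | 77013
Austen  | 46761
Austen  | 47564
Austen  | 59158
Austen  | 62946
Orwell  | NULL 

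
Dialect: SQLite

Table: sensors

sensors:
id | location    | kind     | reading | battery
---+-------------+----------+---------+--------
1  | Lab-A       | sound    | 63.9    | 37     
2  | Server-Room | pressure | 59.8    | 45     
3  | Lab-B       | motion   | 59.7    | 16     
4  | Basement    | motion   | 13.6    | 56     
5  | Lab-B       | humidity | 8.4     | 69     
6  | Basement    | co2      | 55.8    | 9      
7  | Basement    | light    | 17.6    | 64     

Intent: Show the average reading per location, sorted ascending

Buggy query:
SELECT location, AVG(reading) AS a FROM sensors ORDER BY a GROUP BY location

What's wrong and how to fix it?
Bug: ORDER BY appears before GROUP BY; SQL clause order requires GROUP BY first

Fix: Move ORDER BY to the end, after GROUP BY

Corrected query:
SELECT location, AVG(reading) AS a FROM sensors GROUP BY location ORDER BY a

Result:
location    | a    
------------+------
Basement    | 29   
Lab-B       | 34.05
Server-Room | 59.8 
Lab-A       | 63.9 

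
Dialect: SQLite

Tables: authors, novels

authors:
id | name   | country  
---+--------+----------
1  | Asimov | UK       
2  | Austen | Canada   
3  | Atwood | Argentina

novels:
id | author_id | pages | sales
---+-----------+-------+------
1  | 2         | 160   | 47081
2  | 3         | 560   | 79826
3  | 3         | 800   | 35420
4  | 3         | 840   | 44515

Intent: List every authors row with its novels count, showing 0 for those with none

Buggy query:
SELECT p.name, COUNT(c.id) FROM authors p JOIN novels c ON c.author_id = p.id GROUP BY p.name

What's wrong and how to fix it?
Bug: An inner join excludes parents with zero children

Fix: Switch to LEFT JOIN to retain unmatched parent rows

Corrected query:
SELECT p.name, COUNT(c.id) FROM authors p LEFT JOIN novels c ON c.author_id = p.id GROUP BY p.name

Result:
name   | COUNT(c.id)
-------+------------
Asimov | 0          
Atwood | 3          
Austen | 1          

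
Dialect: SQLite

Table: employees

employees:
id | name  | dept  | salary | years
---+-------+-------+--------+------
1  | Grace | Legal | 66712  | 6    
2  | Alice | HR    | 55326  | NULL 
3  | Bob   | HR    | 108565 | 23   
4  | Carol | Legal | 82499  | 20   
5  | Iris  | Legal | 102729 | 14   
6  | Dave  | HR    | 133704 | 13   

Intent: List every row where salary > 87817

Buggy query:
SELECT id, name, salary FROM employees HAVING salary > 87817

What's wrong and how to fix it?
Bug: HAVING filters the output of aggregation, but this query has no GROUP BY and no aggregate functions, so SQLite rejects it (HAVING clause on a non-aggregate query); the condition here is per row

Fix: Use WHERE for row-level filtering

Corrected query:
SELECT id, name, salary FROM employees WHERE salary > 87817

Result:
id | name | salary
---+------+-------
3  | Bob  | 108565
5  | Iris | 102729
6  | Dave | 133704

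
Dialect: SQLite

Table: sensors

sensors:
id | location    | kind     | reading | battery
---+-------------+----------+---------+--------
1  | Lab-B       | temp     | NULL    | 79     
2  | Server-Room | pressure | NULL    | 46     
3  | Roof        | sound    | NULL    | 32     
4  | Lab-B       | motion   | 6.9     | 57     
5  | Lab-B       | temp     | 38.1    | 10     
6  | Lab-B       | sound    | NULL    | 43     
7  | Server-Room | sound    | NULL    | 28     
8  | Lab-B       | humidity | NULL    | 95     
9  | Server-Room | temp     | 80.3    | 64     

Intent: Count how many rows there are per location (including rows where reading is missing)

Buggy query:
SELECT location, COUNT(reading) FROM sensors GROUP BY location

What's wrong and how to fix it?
Bug: COUNT(reading) skips NULLs, so groups with missing reading are undercounted

Fix: Use COUNT(*) to count all rows regardless of NULL

Corrected query:
SELECT location, COUNT(*) FROM sensors GROUP BY location

Result:
location    | COUNT(*)
------------+---------
Lab-B       | 5       
Roof        | 1       
Server-Room | 3       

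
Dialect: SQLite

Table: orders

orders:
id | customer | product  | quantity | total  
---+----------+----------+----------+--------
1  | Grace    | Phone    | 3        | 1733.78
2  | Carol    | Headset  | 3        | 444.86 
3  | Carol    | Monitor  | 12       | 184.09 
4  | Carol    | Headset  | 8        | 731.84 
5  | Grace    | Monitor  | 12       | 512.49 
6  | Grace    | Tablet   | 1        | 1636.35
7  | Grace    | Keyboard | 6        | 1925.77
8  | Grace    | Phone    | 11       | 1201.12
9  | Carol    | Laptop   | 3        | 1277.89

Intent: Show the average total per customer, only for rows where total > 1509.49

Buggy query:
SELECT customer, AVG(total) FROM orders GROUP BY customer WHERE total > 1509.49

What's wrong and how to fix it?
Bug: Row-level WHERE must come before GROUP BY in the clause order

Fix: Place WHERE between FROM and GROUP BY

Corrected query:
SELECT customer, AVG(total) FROM orders WHERE total > 1509.49 GROUP BY customer

Result:
customer | AVG(total)
---------+-----------
Grace    | 1765.3    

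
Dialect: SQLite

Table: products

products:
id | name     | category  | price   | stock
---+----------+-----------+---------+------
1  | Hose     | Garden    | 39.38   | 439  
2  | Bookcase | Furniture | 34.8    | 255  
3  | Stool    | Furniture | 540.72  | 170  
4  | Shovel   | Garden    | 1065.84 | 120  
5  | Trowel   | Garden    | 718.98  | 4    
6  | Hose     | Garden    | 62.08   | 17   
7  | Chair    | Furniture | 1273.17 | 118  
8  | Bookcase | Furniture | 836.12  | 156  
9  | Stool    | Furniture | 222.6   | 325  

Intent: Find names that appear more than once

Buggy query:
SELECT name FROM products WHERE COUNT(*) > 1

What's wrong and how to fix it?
Bug: WHERE can't reference COUNT(*); aggregates are computed after WHERE

Fix: Group first, then use HAVING for the count condition

Corrected query:
SELECT name FROM products GROUP BY name HAVING COUNT(*) > 1

Result:
name    
--------
Bookcase
Hose    
Stool   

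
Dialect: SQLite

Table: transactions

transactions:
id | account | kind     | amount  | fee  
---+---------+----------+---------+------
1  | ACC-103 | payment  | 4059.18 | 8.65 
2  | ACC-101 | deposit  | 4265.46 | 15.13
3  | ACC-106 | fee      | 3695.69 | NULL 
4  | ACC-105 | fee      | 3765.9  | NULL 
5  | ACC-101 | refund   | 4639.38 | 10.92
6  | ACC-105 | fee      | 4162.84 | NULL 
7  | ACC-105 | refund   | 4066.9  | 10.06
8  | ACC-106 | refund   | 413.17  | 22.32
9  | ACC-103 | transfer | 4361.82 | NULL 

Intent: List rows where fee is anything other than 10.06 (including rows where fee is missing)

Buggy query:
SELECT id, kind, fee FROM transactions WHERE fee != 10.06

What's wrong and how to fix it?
Bug: Inequality against NULL is unknown, not true; rows with NULL are dropped

Fix: Handle NULL separately with IS NULL alongside the inequality

Corrected query:
SELECT id, kind, fee FROM transactions WHERE fee != 10.06 OR fee IS NULL

Result:
id | kind     | fee  
---+----------+------
1  | payment  | 8.65 
2  | deposit  | 15.13
3  | fee      | NULL 
4  | fee      | NULL 
5  | refund   | 10.92
6  | fee      | NULL 
8  | refund   | 22.32
9  | transfer | NULL 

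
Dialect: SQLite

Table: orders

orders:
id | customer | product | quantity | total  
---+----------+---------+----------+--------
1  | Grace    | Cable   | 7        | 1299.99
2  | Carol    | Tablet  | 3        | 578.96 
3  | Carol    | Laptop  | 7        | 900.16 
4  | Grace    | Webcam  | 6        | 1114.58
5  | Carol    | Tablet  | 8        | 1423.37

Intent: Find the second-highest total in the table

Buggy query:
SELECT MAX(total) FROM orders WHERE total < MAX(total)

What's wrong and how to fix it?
Bug: MAX(total) on the right of the comparison is an aggregate-in-WHERE error

Fix: Compute the overall MAX in a subquery, then take MAX of rows below it

Corrected query:
SELECT MAX(total) FROM orders WHERE total < (SELECT MAX(total) FROM orders)

Result:
MAX(total)
----------
1299.99   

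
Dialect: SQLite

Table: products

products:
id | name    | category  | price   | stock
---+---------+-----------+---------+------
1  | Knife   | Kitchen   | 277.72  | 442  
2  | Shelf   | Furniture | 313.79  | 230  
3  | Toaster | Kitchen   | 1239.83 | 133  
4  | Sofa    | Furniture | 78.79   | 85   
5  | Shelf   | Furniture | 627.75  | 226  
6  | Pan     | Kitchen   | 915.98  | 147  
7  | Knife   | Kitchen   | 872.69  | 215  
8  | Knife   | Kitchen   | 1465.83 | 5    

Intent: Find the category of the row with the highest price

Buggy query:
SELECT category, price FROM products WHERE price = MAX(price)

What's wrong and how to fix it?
Bug: MAX(price) is an aggregate and cannot be used directly in WHERE

Fix: Wrap MAX in a scalar subquery so WHERE compares against a single value

Corrected query:
SELECT category, price FROM products WHERE price = (SELECT MAX(price) FROM products)

Result:
category | price  
---------+--------
Kitchen  | 1465.83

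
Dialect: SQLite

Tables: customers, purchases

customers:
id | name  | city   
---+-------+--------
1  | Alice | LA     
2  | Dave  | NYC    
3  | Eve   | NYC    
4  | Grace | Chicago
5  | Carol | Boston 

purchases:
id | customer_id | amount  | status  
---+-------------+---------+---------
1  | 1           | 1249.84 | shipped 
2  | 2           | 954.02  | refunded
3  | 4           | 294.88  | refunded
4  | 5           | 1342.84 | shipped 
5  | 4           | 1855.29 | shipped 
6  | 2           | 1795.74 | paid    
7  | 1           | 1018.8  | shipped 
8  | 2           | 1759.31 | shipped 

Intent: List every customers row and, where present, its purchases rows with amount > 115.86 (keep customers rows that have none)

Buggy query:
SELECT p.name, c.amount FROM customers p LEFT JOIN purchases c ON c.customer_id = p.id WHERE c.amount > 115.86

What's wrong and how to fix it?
Bug: A WHERE condition on the right-hand table after LEFT JOIN drops unmatched parents

Fix: Put 'c.amount > 115.86' in the JOIN's ON clause instead of WHERE

Corrected query:
SELECT p.name, c.amount FROM customers p LEFT JOIN purchases c ON c.customer_id = p.id AND c.amount > 115.86

Result:
name  | amount 
------+--------
Alice | 1018.8 
Alice | 1249.84
Dave  | 954.02 
Dave  | 1759.31
Dave  | 1795.74
Eve   | NULL   
Grace | 294.88 
Grace | 1855.29
Carol | 1342.84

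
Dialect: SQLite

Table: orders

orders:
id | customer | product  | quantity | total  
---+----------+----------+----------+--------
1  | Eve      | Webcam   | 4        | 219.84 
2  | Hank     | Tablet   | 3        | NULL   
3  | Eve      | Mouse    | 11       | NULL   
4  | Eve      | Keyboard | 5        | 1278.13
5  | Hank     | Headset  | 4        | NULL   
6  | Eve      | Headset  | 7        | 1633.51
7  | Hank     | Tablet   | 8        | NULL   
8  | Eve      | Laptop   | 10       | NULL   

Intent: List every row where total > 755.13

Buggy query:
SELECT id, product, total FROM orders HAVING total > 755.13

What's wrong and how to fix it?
Bug: This is a non-aggregate query (no GROUP BY, no aggregates), so in SQLite the HAVING clause is invalid here; a row-level condition belongs in WHERE

Fix: Use WHERE for row-level filtering

Corrected query:
SELECT id, product, total FROM orders WHERE total > 755.13

Result:
id | product  | total  
---+----------+--------
4  | Keyboard | 1278.13
6  | Headset  | 1633.51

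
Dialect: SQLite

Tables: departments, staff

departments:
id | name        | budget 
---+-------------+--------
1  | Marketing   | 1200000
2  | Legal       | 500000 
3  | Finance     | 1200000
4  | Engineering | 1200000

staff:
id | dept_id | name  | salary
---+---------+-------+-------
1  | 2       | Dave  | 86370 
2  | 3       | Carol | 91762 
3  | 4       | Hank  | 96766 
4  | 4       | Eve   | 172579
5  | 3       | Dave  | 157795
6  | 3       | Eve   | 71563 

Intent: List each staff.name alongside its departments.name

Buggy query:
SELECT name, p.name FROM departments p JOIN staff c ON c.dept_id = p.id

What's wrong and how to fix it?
Bug: 'name' exists in both joined tables, so the database can't tell which one is meant

Fix: Qualify the column with its table alias (c.name)

Corrected query:
SELECT c.name, p.name FROM departments p JOIN staff c ON c.dept_id = p.id

Result:
name  | name       
------+------------
Dave  | Legal      
Carol | Finance    
Hank  | Engineering
Eve   | Engineering
Dave  | Finance    
Eve   | Finance    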